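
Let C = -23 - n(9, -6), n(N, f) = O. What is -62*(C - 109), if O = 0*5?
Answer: 8184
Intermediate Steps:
O = 0
n(N, f) = 0
C = -23 (C = -23 - 1*0 = -23 + 0 = -23)
-62*(C - 109) = -62*(-23 - 109) = -62*(-132) = 8184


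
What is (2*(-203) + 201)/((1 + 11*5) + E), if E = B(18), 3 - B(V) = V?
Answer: -5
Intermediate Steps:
B(V) = 3 - V
E = -15 (E = 3 - 1*18 = 3 - 18 = -15)
(2*(-203) + 201)/((1 + 11*5) + E) = (2*(-203) + 201)/((1 + 11*5) - 15) = (-406 + 201)/((1 + 55) - 15) = -205/(56 - 15) = -205/41 = -205*1/41 = -5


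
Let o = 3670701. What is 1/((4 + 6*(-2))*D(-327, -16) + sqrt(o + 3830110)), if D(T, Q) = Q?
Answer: -128/7484427 + sqrt(7500811)/7484427 ≈ 0.00034883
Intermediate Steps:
1/((4 + 6*(-2))*D(-327, -16) + sqrt(o + 3830110)) = 1/((4 + 6*(-2))*(-16) + sqrt(3670701 + 3830110)) = 1/((4 - 12)*(-16) + sqrt(7500811)) = 1/(-8*(-16) + sqrt(7500811)) = 1/(128 + sqrt(7500811))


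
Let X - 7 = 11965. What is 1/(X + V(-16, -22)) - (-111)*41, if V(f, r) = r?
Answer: 54384451/11950 ≈ 4551.0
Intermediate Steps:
X = 11972 (X = 7 + 11965 = 11972)
1/(X + V(-16, -22)) - (-111)*41 = 1/(11972 - 22) - (-111)*41 = 1/11950 - 1*(-4551) = 1/11950 + 4551 = 54384451/11950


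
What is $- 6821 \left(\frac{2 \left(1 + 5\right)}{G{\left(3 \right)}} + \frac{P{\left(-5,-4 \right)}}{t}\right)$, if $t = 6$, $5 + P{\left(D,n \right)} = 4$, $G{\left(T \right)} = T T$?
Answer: $- \frac{47747}{6} \approx -7957.8$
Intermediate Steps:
$G{\left(T \right)} = T^{2}$
$P{\left(D,n \right)} = -1$ ($P{\left(D,n \right)} = -5 + 4 = -1$)
$- 6821 \left(\frac{2 \left(1 + 5\right)}{G{\left(3 \right)}} + \frac{P{\left(-5,-4 \right)}}{t}\right) = - 6821 \left(\frac{2 \left(1 + 5\right)}{3^{2}} - \frac{1}{6}\right) = - 6821 \left(\frac{2 \cdot 6}{9} - \frac{1}{6}\right) = - 6821 \left(12 \cdot \frac{1}{9} - \frac{1}{6}\right) = - 6821 \left(\frac{4}{3} - \frac{1}{6}\right) = \left(-6821\right) \frac{7}{6} = - \frac{47747}{6}$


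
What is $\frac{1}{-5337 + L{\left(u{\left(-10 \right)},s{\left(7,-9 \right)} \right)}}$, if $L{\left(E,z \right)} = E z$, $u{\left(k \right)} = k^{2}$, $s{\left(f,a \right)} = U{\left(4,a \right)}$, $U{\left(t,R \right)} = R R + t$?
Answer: $\frac{1}{3163} \approx 0.00031616$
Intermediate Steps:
$U{\left(t,R \right)} = t + R^{2}$ ($U{\left(t,R \right)} = R^{2} + t = t + R^{2}$)
$s{\left(f,a \right)} = 4 + a^{2}$
$\frac{1}{-5337 + L{\left(u{\left(-10 \right)},s{\left(7,-9 \right)} \right)}} = \frac{1}{-5337 + \left(-10\right)^{2} \left(4 + \left(-9\right)^{2}\right)} = \frac{1}{-5337 + 100 \left(4 + 81\right)} = \frac{1}{-5337 + 100 \cdot 85} = \frac{1}{-5337 + 8500} = \frac{1}{3163}$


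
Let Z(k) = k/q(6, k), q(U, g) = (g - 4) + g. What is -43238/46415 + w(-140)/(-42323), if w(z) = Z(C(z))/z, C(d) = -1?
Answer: -307433585549/330022903560 ≈ -0.93155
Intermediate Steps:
q(U, g) = -4 + 2*g (q(U, g) = (-4 + g) + g = -4 + 2*g)
Z(k) = k/(-4 + 2*k)
w(z) = 1/(6*z) (w(z) = ((1/2)*(-1)/(-2 - 1))/z = ((1/2)*(-1)/(-3))/z = ((1/2)*(-1)*(-1/3))/z = 1/(6*z))
-43238/46415 + w(-140)/(-42323) = -43238/46415 + ((1/6)/(-140))/(-42323) = -43238*1/46415 + ((1/6)*(-1/140))*(-1/42323) = -43238/46415 - 1/840*(-1/42323) = -43238/46415 + 1/35551320 = -307433585549/330022903560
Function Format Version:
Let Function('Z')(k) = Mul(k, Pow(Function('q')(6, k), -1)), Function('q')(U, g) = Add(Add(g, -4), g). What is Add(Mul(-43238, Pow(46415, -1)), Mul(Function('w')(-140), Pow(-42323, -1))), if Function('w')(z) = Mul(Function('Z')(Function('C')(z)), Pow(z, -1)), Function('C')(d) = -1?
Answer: Rational(-307433585549, 330022903560) ≈ -0.93155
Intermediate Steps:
Function('q')(U, g) = Add(-4, Mul(2, g)) (Function('q')(U, g) = Add(Add(-4, g), g) = Add(-4, Mul(2, g)))
Function('Z')(k) = Mul(k, Pow(Add(-4, Mul(2, k)), -1))
Function('w')(z) = Mul(Rational(1, 6), Pow(z, -1)) (Function('w')(z) = Mul(Mul(Rational(1, 2), -1, Pow(Add(-2, -1), -1)), Pow(z, -1)) = Mul(Mul(Rational(1, 2), -1, Pow(-3, -1)), Pow(z, -1)) = Mul(Mul(Rational(1, 2), -1, Rational(-1, 3)), Pow(z, -1)) = Mul(Rational(1, 6), Pow(z, -1)))
Add(Mul(-43238, Pow(46415, -1)), Mul(Function('w')(-140), Pow(-42323, -1))) = Add(Mul(-43238, Pow(46415, -1)), Mul(Mul(Rational(1, 6), Pow(-140, -1)), Pow(-42323, -1))) = Add(Mul(-43238, Rational(1, 46415)), Mul(Mul(Rational(1, 6), Rational(-1, 140)), Rational(-1, 42323))) = Add(Rational(-43238, 46415), Mul(Rational(-1, 840), Rational(-1, 42323))) = Add(Rational(-43238, 46415), Rational(1, 35551320)) = Rational(-307433585549, 330022903560)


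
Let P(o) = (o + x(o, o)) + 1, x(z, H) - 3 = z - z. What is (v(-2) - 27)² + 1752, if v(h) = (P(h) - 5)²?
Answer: 2076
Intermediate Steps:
x(z, H) = 3 (x(z, H) = 3 + (z - z) = 3 + 0 = 3)
P(o) = 4 + o (P(o) = (o + 3) + 1 = (3 + o) + 1 = 4 + o)
v(h) = (-1 + h)² (v(h) = ((4 + h) - 5)² = (-1 + h)²)
(v(-2) - 27)² + 1752 = ((-1 - 2)² - 27)² + 1752 = ((-3)² - 27)² + 1752 = (9 - 27)² + 1752 = (-18)² + 1752 = 324 + 1752 = 2076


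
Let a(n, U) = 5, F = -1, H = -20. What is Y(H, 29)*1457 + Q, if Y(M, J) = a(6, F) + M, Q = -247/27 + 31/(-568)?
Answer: -335309413/15336 ≈ -21864.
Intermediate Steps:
Q = -141133/15336 (Q = -247*1/27 + 31*(-1/568) = -247/27 - 31/568 = -141133/15336 ≈ -9.2027)
Y(M, J) = 5 + M
Y(H, 29)*1457 + Q = (5 - 20)*1457 - 141133/15336 = -15*1457 - 141133/15336 = -21855 - 141133/15336 = -335309413/15336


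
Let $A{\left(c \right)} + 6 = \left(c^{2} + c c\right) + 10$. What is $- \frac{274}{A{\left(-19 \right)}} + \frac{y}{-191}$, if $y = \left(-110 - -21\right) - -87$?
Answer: $- \frac{25441}{69333} \approx -0.36694$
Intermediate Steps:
$y = -2$ ($y = \left(-110 + 21\right) + 87 = -89 + 87 = -2$)
$A{\left(c \right)} = 4 + 2 c^{2}$ ($A{\left(c \right)} = -6 + \left(\left(c^{2} + c c\right) + 10\right) = -6 + \left(\left(c^{2} + c^{2}\right) + 10\right) = -6 + \left(2 c^{2} + 10\right) = -6 + \left(10 + 2 c^{2}\right) = 4 + 2 c^{2}$)
$- \frac{274}{A{\left(-19 \right)}} + \frac{y}{-191} = - \frac{274}{4 + 2 \left(-19\right)^{2}} - \frac{2}{-191} = - \frac{274}{4 + 2 \cdot 361} - - \frac{2}{191} = - \frac{274}{4 + 722} + \frac{2}{191} = - \frac{274}{726} + \frac{2}{191} = \left(-274\right) \frac{1}{726} + \frac{2}{191} = - \frac{137}{363} + \frac{2}{191} = - \frac{25441}{69333}$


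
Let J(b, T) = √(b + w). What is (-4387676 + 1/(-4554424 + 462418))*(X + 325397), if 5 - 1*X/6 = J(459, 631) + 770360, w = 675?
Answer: 77145248014220607781/4092006 + 161589568662513*√14/682001 ≈ 1.8854e+13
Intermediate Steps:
J(b, T) = √(675 + b) (J(b, T) = √(b + 675) = √(675 + b))
X = -4622130 - 54*√14 (X = 30 - 6*(√(675 + 459) + 770360) = 30 - 6*(√1134 + 770360) = 30 - 6*(9*√14 + 770360) = 30 - 6*(770360 + 9*√14) = 30 + (-4622160 - 54*√14) = -4622130 - 54*√14 ≈ -4.6223e+6)
(-4387676 + 1/(-4554424 + 462418))*(X + 325397) = (-4387676 + 1/(-4554424 + 462418))*((-4622130 - 54*√14) + 325397) = (-4387676 + 1/(-4092006))*(-4296733 - 54*√14) = (-4387676 - 1/4092006)*(-4296733 - 54*√14) = -17954396518057*(-4296733 - 54*√14)/4092006 = 77145248014220607781/4092006 + 161589568662513*√14/682001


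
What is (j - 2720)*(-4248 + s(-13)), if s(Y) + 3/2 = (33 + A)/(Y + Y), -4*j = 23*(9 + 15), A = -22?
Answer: 157901642/13 ≈ 1.2146e+7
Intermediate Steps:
j = -138 (j = -23*(9 + 15)/4 = -23*24/4 = -1/4*552 = -138)
s(Y) = -3/2 + 11/(2*Y) (s(Y) = -3/2 + (33 - 22)/(Y + Y) = -3/2 + 11/((2*Y)) = -3/2 + 11*(1/(2*Y)) = -3/2 + 11/(2*Y))
(j - 2720)*(-4248 + s(-13)) = (-138 - 2720)*(-4248 + (1/2)*(11 - 3*(-13))/(-13)) = -2858*(-4248 + (1/2)*(-1/13)*(11 + 39)) = -2858*(-4248 + (1/2)*(-1/13)*50) = -2858*(-4248 - 25/13) = -2858*(-55249/13) = 157901642/13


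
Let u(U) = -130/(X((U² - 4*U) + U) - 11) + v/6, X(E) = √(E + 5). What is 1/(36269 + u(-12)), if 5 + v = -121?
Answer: 1159221/41993517038 + 65*√185/41993517038 ≈ 2.7626e-5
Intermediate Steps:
v = -126 (v = -5 - 121 = -126)
X(E) = √(5 + E)
u(U) = -21 - 130/(-11 + √(5 + U² - 3*U)) (u(U) = -130/(√(5 + ((U² - 4*U) + U)) - 11) - 126/6 = -130/(√(5 + (U² - 3*U)) - 11) - 126*⅙ = -130/(√(5 + U² - 3*U) - 11) - 21 = -130/(-11 + √(5 + U² - 3*U)) - 21 = -21 - 130/(-11 + √(5 + U² - 3*U)))
1/(36269 + u(-12)) = 1/(36269 + (101 - 21*√(5 - 12*(-3 - 12)))/(-11 + √(5 - 12*(-3 - 12)))) = 1/(36269 + (101 - 21*√(5 - 12*(-15)))/(-11 + √(5 - 12*(-15)))) = 1/(36269 + (101 - 21*√(5 + 180))/(-11 + √(5 + 180))) = 1/(36269 + (101 - 21*√185)/(-11 + √185))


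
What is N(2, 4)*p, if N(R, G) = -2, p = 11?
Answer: -22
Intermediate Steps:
N(2, 4)*p = -2*11 = -22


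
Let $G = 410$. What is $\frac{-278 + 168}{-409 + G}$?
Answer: $-110$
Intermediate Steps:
$\frac{-278 + 168}{-409 + G} = \frac{-278 + 168}{-409 + 410} = - \frac{110}{1} = \left(-110\right) 1 = -110$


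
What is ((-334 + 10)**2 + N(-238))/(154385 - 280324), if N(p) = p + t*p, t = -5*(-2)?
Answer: -102358/125939 ≈ -0.81276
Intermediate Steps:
t = 10
N(p) = 11*p (N(p) = p + 10*p = 11*p)
((-334 + 10)**2 + N(-238))/(154385 - 280324) = ((-334 + 10)**2 + 11*(-238))/(154385 - 280324) = ((-324)**2 - 2618)/(-125939) = (104976 - 2618)*(-1/125939) = 102358*(-1/125939) = -102358/125939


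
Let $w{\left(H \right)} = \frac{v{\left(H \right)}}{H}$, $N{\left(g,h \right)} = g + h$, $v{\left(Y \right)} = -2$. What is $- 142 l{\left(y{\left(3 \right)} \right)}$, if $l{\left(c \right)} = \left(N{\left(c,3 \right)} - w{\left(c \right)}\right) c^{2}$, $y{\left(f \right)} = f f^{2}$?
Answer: $-3113208$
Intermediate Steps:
$y{\left(f \right)} = f^{3}$
$w{\left(H \right)} = - \frac{2}{H}$
$l{\left(c \right)} = c^{2} \left(3 + c + \frac{2}{c}\right)$ ($l{\left(c \right)} = \left(\left(c + 3\right) - - \frac{2}{c}\right) c^{2} = \left(\left(3 + c\right) + \frac{2}{c}\right) c^{2} = \left(3 + c + \frac{2}{c}\right) c^{2} = c^{2} \left(3 + c + \frac{2}{c}\right)$)
$- 142 l{\left(y{\left(3 \right)} \right)} = - 142 \cdot 3^{3} \left(2 + 3^{3} \left(3 + 3^{3}\right)\right) = - 142 \cdot 27 \left(2 + 27 \left(3 + 27\right)\right) = - 142 \cdot 27 \left(2 + 27 \cdot 30\right) = - 142 \cdot 27 \left(2 + 810\right) = - 142 \cdot 27 \cdot 812 = \left(-142\right) 21924 = -3113208$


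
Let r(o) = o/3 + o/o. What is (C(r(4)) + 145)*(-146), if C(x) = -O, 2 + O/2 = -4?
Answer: -22922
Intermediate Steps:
O = -12 (O = -4 + 2*(-4) = -4 - 8 = -12)
r(o) = 1 + o/3 (r(o) = o*(1/3) + 1 = o/3 + 1 = 1 + o/3)
C(x) = 12 (C(x) = -1*(-12) = 12)
(C(r(4)) + 145)*(-146) = (12 + 145)*(-146) = 157*(-146) = -22922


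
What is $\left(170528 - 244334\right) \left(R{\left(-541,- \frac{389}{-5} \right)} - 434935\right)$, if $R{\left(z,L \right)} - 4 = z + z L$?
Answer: $\frac{176234631054}{5} \approx 3.5247 \cdot 10^{10}$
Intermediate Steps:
$R{\left(z,L \right)} = 4 + z + L z$ ($R{\left(z,L \right)} = 4 + \left(z + z L\right) = 4 + \left(z + L z\right) = 4 + z + L z$)
$\left(170528 - 244334\right) \left(R{\left(-541,- \frac{389}{-5} \right)} - 434935\right) = \left(170528 - 244334\right) \left(\left(4 - 541 + - \frac{389}{-5} \left(-541\right)\right) - 434935\right) = - 73806 \left(\left(4 - 541 + \left(-389\right) \left(- \frac{1}{5}\right) \left(-541\right)\right) - 434935\right) = - 73806 \left(\left(4 - 541 + \frac{389}{5} \left(-541\right)\right) - 434935\right) = - 73806 \left(\left(4 - 541 - \frac{210449}{5}\right) - 434935\right) = - 73806 \left(- \frac{213134}{5} - 434935\right) = \left(-73806\right) \left(- \frac{2387809}{5}\right) = \frac{176234631054}{5}$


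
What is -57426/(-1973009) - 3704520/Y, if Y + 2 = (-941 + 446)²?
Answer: -7294980609882/483432584207 ≈ -15.090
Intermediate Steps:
Y = 245023 (Y = -2 + (-941 + 446)² = -2 + (-495)² = -2 + 245025 = 245023)
-57426/(-1973009) - 3704520/Y = -57426/(-1973009) - 3704520/245023 = -57426*(-1/1973009) - 3704520*1/245023 = 57426/1973009 - 3704520/245023 = -7294980609882/483432584207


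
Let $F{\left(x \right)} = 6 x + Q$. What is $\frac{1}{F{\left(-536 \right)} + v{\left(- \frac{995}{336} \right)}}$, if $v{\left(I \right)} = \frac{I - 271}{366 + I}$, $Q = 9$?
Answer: $- \frac{121981}{391285118} \approx -0.00031174$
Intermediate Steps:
$F{\left(x \right)} = 9 + 6 x$ ($F{\left(x \right)} = 6 x + 9 = 9 + 6 x$)
$v{\left(I \right)} = \frac{-271 + I}{366 + I}$
$\frac{1}{F{\left(-536 \right)} + v{\left(- \frac{995}{336} \right)}} = \frac{1}{\left(9 + 6 \left(-536\right)\right) + \frac{-271 - \frac{995}{336}}{366 - \frac{995}{336}}} = \frac{1}{\left(9 - 3216\right) + \frac{-271 - \frac{995}{336}}{366 - \frac{995}{336}}} = \frac{1}{-3207 + \frac{-271 - \frac{995}{336}}{366 - \frac{995}{336}}} = \frac{1}{-3207 + \frac{1}{\frac{121981}{336}} \left(- \frac{92051}{336}\right)} = \frac{1}{-3207 + \frac{336}{121981} \left(- \frac{92051}{336}\right)} = \frac{1}{-3207 - \frac{92051}{121981}} = \frac{1}{- \frac{391285118}{121981}} = - \frac{121981}{391285118}$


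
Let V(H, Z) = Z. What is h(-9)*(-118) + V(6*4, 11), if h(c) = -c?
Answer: -1051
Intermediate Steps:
h(-9)*(-118) + V(6*4, 11) = -1*(-9)*(-118) + 11 = 9*(-118) + 11 = -1062 + 11 = -1051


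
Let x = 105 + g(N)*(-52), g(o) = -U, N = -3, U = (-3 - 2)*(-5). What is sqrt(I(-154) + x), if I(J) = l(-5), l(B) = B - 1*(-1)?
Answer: sqrt(1401) ≈ 37.430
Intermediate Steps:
U = 25 (U = -5*(-5) = 25)
g(o) = -25 (g(o) = -1*25 = -25)
l(B) = 1 + B (l(B) = B + 1 = 1 + B)
I(J) = -4 (I(J) = 1 - 5 = -4)
x = 1405 (x = 105 - 25*(-52) = 105 + 1300 = 1405)
sqrt(I(-154) + x) = sqrt(-4 + 1405) = sqrt(1401)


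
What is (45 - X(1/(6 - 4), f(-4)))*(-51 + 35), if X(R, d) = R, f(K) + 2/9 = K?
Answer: -712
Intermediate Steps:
f(K) = -2/9 + K
(45 - X(1/(6 - 4), f(-4)))*(-51 + 35) = (45 - 1/(6 - 4))*(-51 + 35) = (45 - 1/2)*(-16) = (89/2)*(-16) = -712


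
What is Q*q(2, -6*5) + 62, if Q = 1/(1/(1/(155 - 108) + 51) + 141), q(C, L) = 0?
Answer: 62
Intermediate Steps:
Q = 2398/338165 (Q = 1/(1/(1/47 + 51) + 141) = 1/(1/(2398/47) + 141) = 1/(47/2398 + 141) = 1/(338165/2398) = 2398/338165 ≈ 0.0070912)
Q*q(2, -6*5) + 62 = (2398/338165)*0 + 62 = 0 + 62 = 62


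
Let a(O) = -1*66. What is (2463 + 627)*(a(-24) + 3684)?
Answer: 11179620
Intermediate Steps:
a(O) = -66
(2463 + 627)*(a(-24) + 3684) = (2463 + 627)*(-66 + 3684) = 3090*3618 = 11179620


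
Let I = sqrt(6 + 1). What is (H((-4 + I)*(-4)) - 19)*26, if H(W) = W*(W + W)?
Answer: 18642 - 6656*sqrt(7) ≈ 1031.9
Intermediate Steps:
I = sqrt(7) ≈ 2.6458
H(W) = 2*W**2 (H(W) = W*(2*W) = 2*W**2)
(H((-4 + I)*(-4)) - 19)*26 = (2*((-4 + sqrt(7))*(-4))**2 - 19)*26 = (2*(16 - 4*sqrt(7))**2 - 19)*26 = (-19 + 2*(16 - 4*sqrt(7))**2)*26 = -494 + 52*(16 - 4*sqrt(7))**2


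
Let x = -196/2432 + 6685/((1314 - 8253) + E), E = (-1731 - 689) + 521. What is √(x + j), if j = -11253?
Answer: I*√564148307505766/223896 ≈ 106.08*I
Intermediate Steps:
E = -1899 (E = -2420 + 521 = -1899)
x = -2248771/2686752 (x = -196/2432 + 6685/((1314 - 8253) - 1899) = -196*1/2432 + 6685/(-6939 - 1899) = -49/608 + 6685/(-8838) = -49/608 + 6685*(-1/8838) = -49/608 - 6685/8838 = -2248771/2686752 ≈ -0.83698)
√(x + j) = √(-2248771/2686752 - 11253) = √(-30236269027/2686752) = I*√564148307505766/223896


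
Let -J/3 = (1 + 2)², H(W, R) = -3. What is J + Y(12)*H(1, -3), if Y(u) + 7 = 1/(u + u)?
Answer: -49/8 ≈ -6.1250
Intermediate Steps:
J = -27 (J = -3*(1 + 2)² = -3*3² = -3*9 = -27)
Y(u) = -7 + 1/(2*u) (Y(u) = -7 + 1/(u + u) = -7 + 1/(2*u))
J + Y(12)*H(1, -3) = -27 + (-7 + (½)/12)*(-3) = -27 + (-7 + (½)*(1/12))*(-3) = -27 + (-7 + 1/24)*(-3) = -27 - 167/24*(-3) = -27 + 167/8 = -49/8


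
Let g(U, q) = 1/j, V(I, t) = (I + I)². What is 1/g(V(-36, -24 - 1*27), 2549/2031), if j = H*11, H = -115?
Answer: -1265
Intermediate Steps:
V(I, t) = 4*I² (V(I, t) = (2*I)² = 4*I²)
j = -1265 (j = -115*11 = -1265)
g(U, q) = -1/1265 (g(U, q) = 1/(-1265) = -1/1265)
1/g(V(-36, -24 - 1*27), 2549/2031) = 1/(-1/1265) = -1265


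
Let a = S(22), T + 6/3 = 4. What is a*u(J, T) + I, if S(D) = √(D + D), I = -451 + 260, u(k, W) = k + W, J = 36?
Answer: -191 + 76*√11 ≈ 61.063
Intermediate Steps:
T = 2 (T = -2 + 4 = 2)
u(k, W) = W + k
I = -191
S(D) = √2*√D (S(D) = √(2*D) = √2*√D)
a = 2*√11 (a = √2*√22 = 2*√11 ≈ 6.6332)
a*u(J, T) + I = (2*√11)*(2 + 36) - 191 = (2*√11)*38 - 191 = 76*√11 - 191 = -191 + 76*√11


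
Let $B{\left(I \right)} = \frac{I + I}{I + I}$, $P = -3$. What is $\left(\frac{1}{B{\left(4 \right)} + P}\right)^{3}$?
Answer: $- \frac{1}{8} \approx -0.125$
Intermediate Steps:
$B{\left(I \right)} = 1$ ($B{\left(I \right)} = \frac{2 I}{2 I} = 2 I \frac{1}{2 I} = 1$)
$\left(\frac{1}{B{\left(4 \right)} + P}\right)^{3} = \left(\frac{1}{1 - 3}\right)^{3} = \left(\frac{1}{-2}\right)^{3} = \left(- \frac{1}{2}\right)^{3} = - \frac{1}{8}$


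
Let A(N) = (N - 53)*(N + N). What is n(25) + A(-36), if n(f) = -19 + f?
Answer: 6414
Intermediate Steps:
A(N) = 2*N*(-53 + N) (A(N) = (-53 + N)*(2*N) = 2*N*(-53 + N))
n(25) + A(-36) = (-19 + 25) + 2*(-36)*(-53 - 36) = 6 + 2*(-36)*(-89) = 6 + 6408 = 6414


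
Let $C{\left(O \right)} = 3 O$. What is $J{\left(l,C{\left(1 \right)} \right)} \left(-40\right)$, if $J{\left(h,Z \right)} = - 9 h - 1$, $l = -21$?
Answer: $-7520$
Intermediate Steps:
$J{\left(h,Z \right)} = -1 - 9 h$
$J{\left(l,C{\left(1 \right)} \right)} \left(-40\right) = \left(-1 - -189\right) \left(-40\right) = \left(-1 + 189\right) \left(-40\right) = 188 \left(-40\right) = -7520$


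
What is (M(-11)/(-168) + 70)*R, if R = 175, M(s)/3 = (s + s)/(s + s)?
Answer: 97975/8 ≈ 12247.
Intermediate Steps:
M(s) = 3 (M(s) = 3*((s + s)/(s + s)) = 3*((2*s)/((2*s))) = 3*((2*s)*(1/(2*s))) = 3*1 = 3)
(M(-11)/(-168) + 70)*R = (3/(-168) + 70)*175 = (3*(-1/168) + 70)*175 = (-1/56 + 70)*175 = (3919/56)*175 = 97975/8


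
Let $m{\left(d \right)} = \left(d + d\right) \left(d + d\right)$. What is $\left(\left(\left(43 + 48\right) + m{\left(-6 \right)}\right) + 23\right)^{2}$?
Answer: $66564$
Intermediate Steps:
$m{\left(d \right)} = 4 d^{2}$ ($m{\left(d \right)} = 2 d 2 d = 4 d^{2}$)
$\left(\left(\left(43 + 48\right) + m{\left(-6 \right)}\right) + 23\right)^{2} = \left(\left(\left(43 + 48\right) + 4 \left(-6\right)^{2}\right) + 23\right)^{2} = \left(\left(91 + 4 \cdot 36\right) + 23\right)^{2} = \left(\left(91 + 144\right) + 23\right)^{2} = \left(235 + 23\right)^{2} = 258^{2} = 66564$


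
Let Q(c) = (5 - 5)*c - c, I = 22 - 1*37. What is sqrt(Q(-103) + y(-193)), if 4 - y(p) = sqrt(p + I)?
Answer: sqrt(107 - 4*I*sqrt(13)) ≈ 10.367 - 0.69555*I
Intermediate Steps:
I = -15 (I = 22 - 37 = -15)
Q(c) = -c (Q(c) = 0*c - c = 0 - c = -c)
y(p) = 4 - sqrt(-15 + p) (y(p) = 4 - sqrt(p - 15) = 4 - sqrt(-15 + p))
sqrt(Q(-103) + y(-193)) = sqrt(-1*(-103) + (4 - sqrt(-15 - 193))) = sqrt(103 + (4 - sqrt(-208))) = sqrt(103 + (4 - 4*I*sqrt(13))) = sqrt(107 - 4*I*sqrt(13))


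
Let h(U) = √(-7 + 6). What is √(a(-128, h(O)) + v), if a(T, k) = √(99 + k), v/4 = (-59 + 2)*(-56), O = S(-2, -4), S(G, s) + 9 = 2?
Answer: √(12768 + √(99 + I)) ≈ 113.04 + 0.0002*I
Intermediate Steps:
S(G, s) = -7 (S(G, s) = -9 + 2 = -7)
O = -7
h(U) = I (h(U) = √(-1) = I)
v = 12768 (v = 4*((-59 + 2)*(-56)) = 4*(-57*(-56)) = 4*3192 = 12768)
√(a(-128, h(O)) + v) = √(√(99 + I) + 12768) = √(12768 + √(99 + I))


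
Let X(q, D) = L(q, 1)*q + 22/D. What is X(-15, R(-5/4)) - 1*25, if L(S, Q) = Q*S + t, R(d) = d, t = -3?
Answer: 1137/5 ≈ 227.40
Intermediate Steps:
L(S, Q) = -3 + Q*S (L(S, Q) = Q*S - 3 = -3 + Q*S)
X(q, D) = 22/D + q*(-3 + q) (X(q, D) = (-3 + 1*q)*q + 22/D = (-3 + q)*q + 22/D = q*(-3 + q) + 22/D = 22/D + q*(-3 + q))
X(-15, R(-5/4)) - 1*25 = (22 - 5/4*(-15)*(-3 - 15))/((-5/4)) - 1*25 = (22 - 5*¼*(-15)*(-18))/((-5*¼)) - 25 = (22 - 5/4*(-15)*(-18))/(-5/4) - 25 = -4*(22 - 675/2)/5 - 25 = -⅘*(-631/2) - 25 = 1262/5 - 25 = 1137/5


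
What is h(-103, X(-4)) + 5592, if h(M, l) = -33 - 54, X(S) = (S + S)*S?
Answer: 5505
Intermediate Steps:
X(S) = 2*S² (X(S) = (2*S)*S = 2*S²)
h(M, l) = -87
h(-103, X(-4)) + 5592 = -87 + 5592 = 5505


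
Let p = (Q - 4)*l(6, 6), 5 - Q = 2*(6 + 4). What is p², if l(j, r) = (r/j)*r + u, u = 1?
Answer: 17689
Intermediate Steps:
Q = -15 (Q = 5 - 2*(6 + 4) = 5 - 2*10 = 5 - 1*20 = 5 - 20 = -15)
l(j, r) = 1 + r²/j (l(j, r) = (r/j)*r + 1 = r²/j + 1 = 1 + r²/j)
p = -133 (p = (-15 - 4)*((6 + 6²)/6) = -19*(6 + 36)/6 = -19*42/6 = -19*7 = -133)
p² = (-133)² = 17689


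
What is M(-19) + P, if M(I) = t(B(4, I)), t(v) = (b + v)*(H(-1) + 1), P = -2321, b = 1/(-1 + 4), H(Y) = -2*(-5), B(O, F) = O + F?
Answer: -7447/3 ≈ -2482.3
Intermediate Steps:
B(O, F) = F + O
H(Y) = 10
b = 1/3 ≈ 0.33333
t(v) = 11/3 + 11*v (t(v) = (1/3 + v)*(10 + 1) = (1/3 + v)*11 = 11/3 + 11*v)
M(I) = 143/3 + 11*I (M(I) = 11/3 + 11*(I + 4) = 11/3 + 11*(4 + I) = 11/3 + (44 + 11*I) = 143/3 + 11*I)
M(-19) + P = (143/3 + 11*(-19)) - 2321 = (143/3 - 209) - 2321 = -484/3 - 2321 = -7447/3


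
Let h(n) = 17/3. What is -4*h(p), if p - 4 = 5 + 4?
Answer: -68/3 ≈ -22.667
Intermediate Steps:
p = 13 (p = 4 + (5 + 4) = 4 + 9 = 13)
h(n) = 17/3 (h(n) = 17*(⅓) = 17/3)
-4*h(p) = -4*17/3 = -68/3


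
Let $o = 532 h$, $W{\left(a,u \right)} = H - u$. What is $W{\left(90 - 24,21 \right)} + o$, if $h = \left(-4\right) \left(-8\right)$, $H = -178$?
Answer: $16825$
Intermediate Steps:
$W{\left(a,u \right)} = -178 - u$
$h = 32$
$o = 17024$ ($o = 532 \cdot 32 = 17024$)
$W{\left(90 - 24,21 \right)} + o = \left(-178 - 21\right) + 17024 = -199 + 17024 = 16825$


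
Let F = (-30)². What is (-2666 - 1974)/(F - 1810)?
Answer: 464/91 ≈ 5.0989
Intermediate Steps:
F = 900
(-2666 - 1974)/(F - 1810) = (-2666 - 1974)/(900 - 1810) = -4640/(-910) = -4640*(-1/910) = 464/91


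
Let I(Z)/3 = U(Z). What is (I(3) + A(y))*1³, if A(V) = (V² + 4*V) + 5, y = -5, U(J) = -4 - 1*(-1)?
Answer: 1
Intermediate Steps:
U(J) = -3 (U(J) = -4 + 1 = -3)
I(Z) = -9 (I(Z) = 3*(-3) = -9)
A(V) = 5 + V² + 4*V
(I(3) + A(y))*1³ = (-9 + (5 + (-5)² + 4*(-5)))*1³ = (-9 + (5 + 25 - 20))*1 = (-9 + 10)*1 = 1*1 = 1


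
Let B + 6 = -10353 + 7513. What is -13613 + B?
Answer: -16459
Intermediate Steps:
B = -2846 (B = -6 + (-10353 + 7513) = -6 - 2840 = -2846)
-13613 + B = -13613 - 2846 = -16459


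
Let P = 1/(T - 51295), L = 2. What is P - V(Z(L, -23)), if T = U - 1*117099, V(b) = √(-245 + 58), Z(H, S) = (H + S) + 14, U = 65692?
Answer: -1/102702 - I*√187 ≈ -9.7369e-6 - 13.675*I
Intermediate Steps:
Z(H, S) = 14 + H + S
V(b) = I*√187 (V(b) = √(-187) = I*√187)
T = -51407 (T = 65692 - 1*117099 = 65692 - 117099 = -51407)
P = -1/102702 (P = 1/(-51407 - 51295) = 1/(-102702) = -1/102702 ≈ -9.7369e-6)
P - V(Z(L, -23)) = -1/102702 - I*√187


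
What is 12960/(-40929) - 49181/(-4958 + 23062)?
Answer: -749185663/246992872 ≈ -3.0332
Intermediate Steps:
12960/(-40929) - 49181/(-4958 + 23062) = 12960*(-1/40929) - 49181/18104 = -4320/13643 - 49181*1/18104 = -4320/13643 - 49181/18104 = -749185663/246992872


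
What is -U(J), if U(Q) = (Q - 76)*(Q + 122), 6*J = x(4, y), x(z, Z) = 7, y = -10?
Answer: 331811/36 ≈ 9217.0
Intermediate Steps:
J = 7/6 (J = (⅙)*7 = 7/6 ≈ 1.1667)
U(Q) = (-76 + Q)*(122 + Q)
-U(J) = -(-9272 + (7/6)² + 46*(7/6)) = -(-9272 + 49/36 + 161/3) = -1*(-331811/36) = 331811/36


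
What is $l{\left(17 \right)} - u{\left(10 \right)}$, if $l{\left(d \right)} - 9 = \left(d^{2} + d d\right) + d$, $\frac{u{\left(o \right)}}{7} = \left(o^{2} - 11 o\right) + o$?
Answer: $604$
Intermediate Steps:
$u{\left(o \right)} = - 70 o + 7 o^{2}$ ($u{\left(o \right)} = 7 \left(\left(o^{2} - 11 o\right) + o\right) = 7 \left(o^{2} - 10 o\right) = - 70 o + 7 o^{2}$)
$l{\left(d \right)} = 9 + d + 2 d^{2}$ ($l{\left(d \right)} = 9 + \left(\left(d^{2} + d d\right) + d\right) = 9 + \left(\left(d^{2} + d^{2}\right) + d\right) = 9 + \left(2 d^{2} + d\right) = 9 + \left(d + 2 d^{2}\right) = 9 + d + 2 d^{2}$)
$l{\left(17 \right)} - u{\left(10 \right)} = \left(9 + 17 + 2 \cdot 17^{2}\right) - 7 \cdot 10 \left(-10 + 10\right) = \left(9 + 17 + 2 \cdot 289\right) - 7 \cdot 10 \cdot 0 = \left(9 + 17 + 578\right) - 0 = 604 + 0 = 604$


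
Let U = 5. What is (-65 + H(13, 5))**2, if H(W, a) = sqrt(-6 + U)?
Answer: (65 - I)**2 ≈ 4224.0 - 130.0*I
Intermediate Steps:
H(W, a) = I (H(W, a) = sqrt(-6 + 5) = sqrt(-1) = I)
(-65 + H(13, 5))**2 = (-65 + I)**2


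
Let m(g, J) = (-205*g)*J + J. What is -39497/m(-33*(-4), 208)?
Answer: 39497/5628272 ≈ 0.0070176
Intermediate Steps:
m(g, J) = J - 205*J*g (m(g, J) = -205*J*g + J = J - 205*J*g)
-39497/m(-33*(-4), 208) = -39497*1/(208*(1 - (-6765)*(-4))) = -39497*1/(208*(1 - 205*132)) = -39497*1/(208*(1 - 27060)) = -39497/(208*(-27059)) = -39497/(-5628272) = -39497*(-1/5628272) = 39497/5628272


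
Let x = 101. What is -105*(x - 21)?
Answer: -8400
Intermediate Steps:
-105*(x - 21) = -105*(101 - 21) = -105*80 = -8400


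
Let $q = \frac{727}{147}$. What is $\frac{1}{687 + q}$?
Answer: $\frac{147}{101716} \approx 0.0014452$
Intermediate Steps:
$q = \frac{727}{147}$ ($q = 727 \cdot \frac{1}{147} = \frac{727}{147} \approx 4.9456$)
$\frac{1}{687 + q} = \frac{1}{687 + \frac{727}{147}} = \frac{1}{\frac{101716}{147}} = \frac{147}{101716}$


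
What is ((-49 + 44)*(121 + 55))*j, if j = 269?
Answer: -236720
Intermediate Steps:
((-49 + 44)*(121 + 55))*j = ((-49 + 44)*(121 + 55))*269 = -5*176*269 = -880*269 = -236720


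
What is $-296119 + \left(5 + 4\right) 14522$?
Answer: $-165421$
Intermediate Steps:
$-296119 + \left(5 + 4\right) 14522 = -296119 + 9 \cdot 14522 = -296119 + 130698 = -165421$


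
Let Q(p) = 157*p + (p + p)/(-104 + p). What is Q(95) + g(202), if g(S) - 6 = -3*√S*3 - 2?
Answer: 134081/9 - 9*√202 ≈ 14770.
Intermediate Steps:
Q(p) = 157*p + 2*p/(-104 + p) (Q(p) = 157*p + (2*p)/(-104 + p) = 157*p + 2*p/(-104 + p))
g(S) = 4 - 9*√S (g(S) = 6 + (-3*√S*3 - 2) = 6 + (-9*√S - 2) = 6 + (-2 - 9*√S) = 4 - 9*√S)
Q(95) + g(202) = 95*(-16326 + 157*95)/(-104 + 95) + (4 - 9*√202) = 95*(-16326 + 14915)/(-9) + (4 - 9*√202) = 95*(-⅑)*(-1411) + (4 - 9*√202) = 134045/9 + (4 - 9*√202) = 134081/9 - 9*√202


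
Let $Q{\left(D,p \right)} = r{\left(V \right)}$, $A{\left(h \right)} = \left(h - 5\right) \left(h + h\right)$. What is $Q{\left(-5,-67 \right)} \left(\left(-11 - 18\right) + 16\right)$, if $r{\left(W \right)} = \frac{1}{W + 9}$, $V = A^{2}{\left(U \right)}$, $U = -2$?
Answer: $- \frac{1}{61} \approx -0.016393$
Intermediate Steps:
$A{\left(h \right)} = 2 h \left(-5 + h\right)$ ($A{\left(h \right)} = \left(-5 + h\right) 2 h = 2 h \left(-5 + h\right)$)
$V = 784$ ($V = \left(2 \left(-2\right) \left(-5 - 2\right)\right)^{2} = \left(2 \left(-2\right) \left(-7\right)\right)^{2} = 28^{2} = 784$)
$r{\left(W \right)} = \frac{1}{9 + W}$
$Q{\left(D,p \right)} = \frac{1}{793}$ ($Q{\left(D,p \right)} = \frac{1}{9 + 784} = \frac{1}{793}$)
$Q{\left(-5,-67 \right)} \left(\left(-11 - 18\right) + 16\right) = \frac{\left(-11 - 18\right) + 16}{793} = \frac{-29 + 16}{793} = \frac{1}{793} \left(-13\right) = - \frac{1}{61}$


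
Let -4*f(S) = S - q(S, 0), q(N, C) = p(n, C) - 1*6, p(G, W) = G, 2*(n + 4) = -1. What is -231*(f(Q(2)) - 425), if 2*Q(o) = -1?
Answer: 197505/2 ≈ 98753.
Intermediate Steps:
n = -9/2 (n = -4 + (1/2)*(-1) = -4 - 1/2 = -9/2 ≈ -4.5000)
Q(o) = -1/2 (Q(o) = (1/2)*(-1) = -1/2)
q(N, C) = -21/2 (q(N, C) = -9/2 - 1*6 = -9/2 - 6 = -21/2)
f(S) = -21/8 - S/4 (f(S) = -(S - 1*(-21/2))/4 = -(S + 21/2)/4 = -(21/2 + S)/4 = -21/8 - S/4)
-231*(f(Q(2)) - 425) = -231*((-21/8 - 1/4*(-1/2)) - 425) = -231*((-21/8 + 1/8) - 425) = -231*(-5/2 - 425) = -231*(-855/2) = 197505/2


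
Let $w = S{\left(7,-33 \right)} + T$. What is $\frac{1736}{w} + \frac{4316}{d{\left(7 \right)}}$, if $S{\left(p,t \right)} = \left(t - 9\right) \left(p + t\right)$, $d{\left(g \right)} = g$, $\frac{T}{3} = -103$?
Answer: $\frac{3391580}{5481} \approx 618.79$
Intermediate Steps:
$T = -309$ ($T = 3 \left(-103\right) = -309$)
$S{\left(p,t \right)} = \left(-9 + t\right) \left(p + t\right)$
$w = 783$ ($w = \left(\left(-33\right)^{2} - 63 - -297 + 7 \left(-33\right)\right) - 309 = \left(1089 - 63 + 297 - 231\right) - 309 = 1092 - 309 = 783$)
$\frac{1736}{w} + \frac{4316}{d{\left(7 \right)}} = \frac{1736}{783} + \frac{4316}{7} = \frac{3391580}{5481}$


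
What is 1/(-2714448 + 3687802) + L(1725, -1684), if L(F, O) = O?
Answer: -1639128135/973354 ≈ -1684.0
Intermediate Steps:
1/(-2714448 + 3687802) + L(1725, -1684) = 1/(-2714448 + 3687802) - 1684 = 1/973354 - 1684 = -1639128135/973354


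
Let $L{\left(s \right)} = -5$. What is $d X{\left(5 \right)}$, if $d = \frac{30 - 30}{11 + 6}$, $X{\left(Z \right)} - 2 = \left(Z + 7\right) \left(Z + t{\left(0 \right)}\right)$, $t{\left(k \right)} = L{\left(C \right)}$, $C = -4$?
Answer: $0$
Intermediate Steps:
$t{\left(k \right)} = -5$
$X{\left(Z \right)} = 2 + \left(-5 + Z\right) \left(7 + Z\right)$ ($X{\left(Z \right)} = 2 + \left(Z + 7\right) \left(Z - 5\right) = 2 + \left(7 + Z\right) \left(-5 + Z\right) = 2 + \left(-5 + Z\right) \left(7 + Z\right)$)
$d = 0$ ($d = \frac{0}{17} = 0 \cdot \frac{1}{17} = 0$)
$d X{\left(5 \right)} = 0 \left(-33 + 5^{2} + 2 \cdot 5\right) = 0 \left(-33 + 25 + 10\right) = 0 \cdot 2 = 0$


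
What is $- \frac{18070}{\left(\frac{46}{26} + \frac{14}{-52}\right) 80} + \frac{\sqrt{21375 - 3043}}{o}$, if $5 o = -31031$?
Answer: $- \frac{1807}{12} - \frac{10 \sqrt{4583}}{31031} \approx -150.61$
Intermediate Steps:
$o = - \frac{31031}{5}$ ($o = \frac{1}{5} \left(-31031\right) = - \frac{31031}{5} \approx -6206.2$)
$- \frac{18070}{\left(\frac{46}{26} + \frac{14}{-52}\right) 80} + \frac{\sqrt{21375 - 3043}}{o} = - \frac{18070}{\left(\frac{46}{26} + \frac{14}{-52}\right) 80} + \frac{\sqrt{21375 - 3043}}{- \frac{31031}{5}} = - \frac{18070}{\left(46 \cdot \frac{1}{26} + 14 \left(- \frac{1}{52}\right)\right) 80} + \sqrt{18332} \left(- \frac{5}{31031}\right) = - \frac{18070}{\left(\frac{23}{13} - \frac{7}{26}\right) 80} + 2 \sqrt{4583} \left(- \frac{5}{31031}\right) = - \frac{18070}{\frac{3}{2} \cdot 80} - \frac{10 \sqrt{4583}}{31031} = - \frac{18070}{120} - \frac{10 \sqrt{4583}}{31031} = \left(-18070\right) \frac{1}{120} - \frac{10 \sqrt{4583}}{31031} = - \frac{1807}{12} - \frac{10 \sqrt{4583}}{31031}$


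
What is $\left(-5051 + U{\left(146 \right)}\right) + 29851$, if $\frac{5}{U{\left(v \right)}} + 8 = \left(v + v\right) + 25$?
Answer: $\frac{7663205}{309} \approx 24800.0$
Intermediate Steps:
$U{\left(v \right)} = \frac{5}{17 + 2 v}$ ($U{\left(v \right)} = \frac{5}{-8 + \left(\left(v + v\right) + 25\right)} = \frac{5}{-8 + \left(2 v + 25\right)} = \frac{5}{-8 + \left(25 + 2 v\right)} = \frac{5}{17 + 2 v}$)
$\left(-5051 + U{\left(146 \right)}\right) + 29851 = \left(-5051 + \frac{5}{17 + 2 \cdot 146}\right) + 29851 = \left(-5051 + \frac{5}{17 + 292}\right) + 29851 = \left(-5051 + \frac{5}{309}\right) + 29851 = - \frac{1560754}{309} + 29851 = \frac{7663205}{309}$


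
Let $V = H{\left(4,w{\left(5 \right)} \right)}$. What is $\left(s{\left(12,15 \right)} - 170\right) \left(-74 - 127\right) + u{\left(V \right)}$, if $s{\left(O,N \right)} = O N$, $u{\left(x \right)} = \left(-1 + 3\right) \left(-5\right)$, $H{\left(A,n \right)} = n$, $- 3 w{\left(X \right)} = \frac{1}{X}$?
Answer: $-2020$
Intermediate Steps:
$w{\left(X \right)} = - \frac{1}{3 X}$
$V = - \frac{1}{15}$ ($V = - \frac{1}{3 \cdot 5} = \left(- \frac{1}{3}\right) \frac{1}{5} = - \frac{1}{15} \approx -0.066667$)
$u{\left(x \right)} = -10$ ($u{\left(x \right)} = 2 \left(-5\right) = -10$)
$s{\left(O,N \right)} = N O$
$\left(s{\left(12,15 \right)} - 170\right) \left(-74 - 127\right) + u{\left(V \right)} = \left(15 \cdot 12 - 170\right) \left(-74 - 127\right) - 10 = \left(180 - 170\right) \left(-201\right) - 10 = 10 \left(-201\right) - 10 = -2010 - 10 = -2020$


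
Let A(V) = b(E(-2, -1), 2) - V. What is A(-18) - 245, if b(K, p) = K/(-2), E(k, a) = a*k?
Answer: -228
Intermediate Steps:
b(K, p) = -K/2 (b(K, p) = K*(-1/2) = -K/2)
A(V) = -1 - V (A(V) = -(-1)*(-2)/2 - V = -1/2*2 - V = -1 - V)
A(-18) - 245 = (-1 - 1*(-18)) - 245 = (-1 + 18) - 245 = 17 - 245 = -228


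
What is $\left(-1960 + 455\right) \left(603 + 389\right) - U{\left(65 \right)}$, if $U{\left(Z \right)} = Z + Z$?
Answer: $-1493090$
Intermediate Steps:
$U{\left(Z \right)} = 2 Z$
$\left(-1960 + 455\right) \left(603 + 389\right) - U{\left(65 \right)} = \left(-1960 + 455\right) \left(603 + 389\right) - 2 \cdot 65 = \left(-1505\right) 992 - 130 = -1492960 - 130 = -1493090$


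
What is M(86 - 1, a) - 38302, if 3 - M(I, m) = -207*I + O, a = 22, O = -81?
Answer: -20623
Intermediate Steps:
M(I, m) = 84 + 207*I (M(I, m) = 3 - (-207*I - 81) = 3 - (-81 - 207*I) = 3 + (81 + 207*I) = 84 + 207*I)
M(86 - 1, a) - 38302 = (84 + 207*(86 - 1)) - 38302 = (84 + 207*85) - 38302 = (84 + 17595) - 38302 = 17679 - 38302 = -20623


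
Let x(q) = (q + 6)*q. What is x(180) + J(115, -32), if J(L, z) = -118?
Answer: 33362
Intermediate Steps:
x(q) = q*(6 + q) (x(q) = (6 + q)*q = q*(6 + q))
x(180) + J(115, -32) = 180*(6 + 180) - 118 = 180*186 - 118 = 33480 - 118 = 33362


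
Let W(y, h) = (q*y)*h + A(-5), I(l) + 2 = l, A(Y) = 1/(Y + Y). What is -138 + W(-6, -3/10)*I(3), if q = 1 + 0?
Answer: -1363/10 ≈ -136.30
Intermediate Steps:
q = 1
A(Y) = 1/(2*Y)
I(l) = -2 + l
W(y, h) = -1/10 + h*y (W(y, h) = (1*y)*h + (1/2)/(-5) = y*h + (1/2)*(-1/5) = h*y - 1/10 = -1/10 + h*y)
-138 + W(-6, -3/10)*I(3) = -138 + (-1/10 - 3/10*(-6))*(-2 + 3) = -138 + (-1/10 - 3*1/10*(-6))*1 = -138 + (-1/10 - 3/10*(-6))*1 = -138 + (-1/10 + 9/5)*1 = -138 + (17/10)*1 = -138 + 17/10 = -1363/10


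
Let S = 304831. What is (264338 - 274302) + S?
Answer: 294867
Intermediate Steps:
(264338 - 274302) + S = (264338 - 274302) + 304831 = -9964 + 304831 = 294867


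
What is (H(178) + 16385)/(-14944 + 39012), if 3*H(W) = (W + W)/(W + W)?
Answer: 12289/18051 ≈ 0.68079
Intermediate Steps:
H(W) = ⅓ (H(W) = ((W + W)/(W + W))/3 = ((2*W)/((2*W)))/3 = ((2*W)*(1/(2*W)))/3 = (⅓)*1 = ⅓)
(H(178) + 16385)/(-14944 + 39012) = (⅓ + 16385)/(-14944 + 39012) = (49156/3)/24068 = (49156/3)*(1/24068) = 12289/18051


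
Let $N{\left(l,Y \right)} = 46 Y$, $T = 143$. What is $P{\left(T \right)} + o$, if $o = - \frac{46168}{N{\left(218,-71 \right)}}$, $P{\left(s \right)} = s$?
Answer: $\frac{256603}{1633} \approx 157.14$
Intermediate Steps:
$o = \frac{23084}{1633}$ ($o = - \frac{46168}{46 \left(-71\right)} = - \frac{46168}{-3266} = \left(-46168\right) \left(- \frac{1}{3266}\right) = \frac{23084}{1633} \approx 14.136$)
$P{\left(T \right)} + o = 143 + \frac{23084}{1633} = \frac{256603}{1633}$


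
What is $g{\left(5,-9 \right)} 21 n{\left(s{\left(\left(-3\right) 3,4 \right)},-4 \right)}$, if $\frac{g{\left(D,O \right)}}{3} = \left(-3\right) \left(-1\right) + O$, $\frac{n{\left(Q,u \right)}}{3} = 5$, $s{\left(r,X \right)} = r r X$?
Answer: $-5670$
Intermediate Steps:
$s{\left(r,X \right)} = X r^{2}$ ($s{\left(r,X \right)} = r^{2} X = X r^{2}$)
$n{\left(Q,u \right)} = 15$ ($n{\left(Q,u \right)} = 3 \cdot 5 = 15$)
$g{\left(D,O \right)} = 9 + 3 O$ ($g{\left(D,O \right)} = 3 \left(\left(-3\right) \left(-1\right) + O\right) = 3 \left(3 + O\right) = 9 + 3 O$)
$g{\left(5,-9 \right)} 21 n{\left(s{\left(\left(-3\right) 3,4 \right)},-4 \right)} = \left(9 + 3 \left(-9\right)\right) 21 \cdot 15 = \left(9 - 27\right) 21 \cdot 15 = \left(-18\right) 21 \cdot 15 = \left(-378\right) 15 = -5670$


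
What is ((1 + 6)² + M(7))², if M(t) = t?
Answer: 3136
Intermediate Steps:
((1 + 6)² + M(7))² = ((1 + 6)² + 7)² = (7² + 7)² = (49 + 7)² = 56² = 3136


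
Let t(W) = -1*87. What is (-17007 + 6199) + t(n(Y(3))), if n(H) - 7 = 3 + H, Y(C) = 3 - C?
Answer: -10895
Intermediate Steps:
n(H) = 10 + H (n(H) = 7 + (3 + H) = 10 + H)
t(W) = -87
(-17007 + 6199) + t(n(Y(3))) = (-17007 + 6199) - 87 = -10808 - 87 = -10895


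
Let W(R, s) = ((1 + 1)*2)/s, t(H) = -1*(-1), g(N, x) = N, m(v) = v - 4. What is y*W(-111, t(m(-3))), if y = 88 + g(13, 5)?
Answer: 404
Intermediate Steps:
m(v) = -4 + v
t(H) = 1
y = 101 (y = 88 + 13 = 101)
W(R, s) = 4/s (W(R, s) = (2*2)/s = 4/s)
y*W(-111, t(m(-3))) = 101*(4/1) = 101*(4*1) = 101*4 = 404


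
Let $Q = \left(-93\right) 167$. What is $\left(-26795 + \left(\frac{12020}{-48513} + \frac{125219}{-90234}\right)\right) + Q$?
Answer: $- \frac{61763385770573}{1459174014} \approx -42328.0$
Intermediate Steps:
$Q = -15531$
$\left(-26795 + \left(\frac{12020}{-48513} + \frac{125219}{-90234}\right)\right) + Q = \left(-26795 + \left(\frac{12020}{-48513} + \frac{125219}{-90234}\right)\right) - 15531 = \left(-26795 + \left(12020 \left(- \frac{1}{48513}\right) + 125219 \left(- \frac{1}{90234}\right)\right)\right) - 15531 = \left(-26795 - \frac{2386454009}{1459174014}\right) - 15531 = - \frac{39100954159139}{1459174014} - 15531 = - \frac{61763385770573}{1459174014}$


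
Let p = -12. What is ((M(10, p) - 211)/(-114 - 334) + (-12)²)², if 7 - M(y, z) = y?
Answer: 1047363769/50176 ≈ 20874.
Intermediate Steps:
M(y, z) = 7 - y
((M(10, p) - 211)/(-114 - 334) + (-12)²)² = (((7 - 1*10) - 211)/(-114 - 334) + (-12)²)² = (((7 - 10) - 211)/(-448) + 144)² = ((-3 - 211)*(-1/448) + 144)² = (-214*(-1/448) + 144)² = (107/224 + 144)² = (32363/224)² = 1047363769/50176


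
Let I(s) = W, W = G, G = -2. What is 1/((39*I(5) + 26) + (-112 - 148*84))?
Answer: -1/12596 ≈ -7.9390e-5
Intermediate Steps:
W = -2
I(s) = -2
1/((39*I(5) + 26) + (-112 - 148*84)) = 1/((39*(-2) + 26) + (-112 - 148*84)) = 1/((-78 + 26) + (-112 - 12432)) = 1/(-52 - 12544) = 1/(-12596) = -1/12596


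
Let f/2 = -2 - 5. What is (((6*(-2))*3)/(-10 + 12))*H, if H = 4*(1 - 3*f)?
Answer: -3096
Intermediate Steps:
f = -14 (f = 2*(-2 - 5) = 2*(-7) = -14)
H = 172 (H = 4*(1 - 3*(-14)) = 4*(1 + 42) = 4*43 = 172)
(((6*(-2))*3)/(-10 + 12))*H = (((6*(-2))*3)/(-10 + 12))*172 = (-12*3/2)*172 = -36*1/2*172 = -18*172 = -3096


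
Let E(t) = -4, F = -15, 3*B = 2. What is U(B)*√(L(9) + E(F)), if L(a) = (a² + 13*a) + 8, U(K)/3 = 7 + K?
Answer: 23*√202 ≈ 326.89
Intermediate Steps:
B = ⅔ (B = (⅓)*2 = ⅔ ≈ 0.66667)
U(K) = 21 + 3*K (U(K) = 3*(7 + K) = 21 + 3*K)
L(a) = 8 + a² + 13*a
U(B)*√(L(9) + E(F)) = (21 + 3*(⅔))*√((8 + 9² + 13*9) - 4) = (21 + 2)*√((8 + 81 + 117) - 4) = 23*√(206 - 4) = 23*√202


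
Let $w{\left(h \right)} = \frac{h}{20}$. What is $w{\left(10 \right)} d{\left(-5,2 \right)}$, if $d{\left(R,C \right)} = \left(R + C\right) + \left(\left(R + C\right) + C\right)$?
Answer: $-2$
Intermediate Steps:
$d{\left(R,C \right)} = 2 R + 3 C$ ($d{\left(R,C \right)} = \left(C + R\right) + \left(\left(C + R\right) + C\right) = \left(C + R\right) + \left(R + 2 C\right) = 2 R + 3 C$)
$w{\left(h \right)} = \frac{h}{20}$ ($w{\left(h \right)} = h \frac{1}{20} = \frac{h}{20}$)
$w{\left(10 \right)} d{\left(-5,2 \right)} = \frac{1}{20} \cdot 10 \left(2 \left(-5\right) + 3 \cdot 2\right) = \frac{-10 + 6}{2} = \frac{1}{2} \left(-4\right) = -2$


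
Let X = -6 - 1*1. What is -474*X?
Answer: 3318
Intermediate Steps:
X = -7 (X = -6 - 1 = -7)
-474*X = -474*(-7) = 3318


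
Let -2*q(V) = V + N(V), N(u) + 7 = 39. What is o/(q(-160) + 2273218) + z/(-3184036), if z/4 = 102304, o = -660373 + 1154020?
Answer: 14580146645/164504811958 ≈ 0.088631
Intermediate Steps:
N(u) = 32 (N(u) = -7 + 39 = 32)
o = 493647
z = 409216 (z = 4*102304 = 409216)
q(V) = -16 - V/2 (q(V) = -(V + 32)/2 = -(32 + V)/2 = -16 - V/2)
o/(q(-160) + 2273218) + z/(-3184036) = 493647/((-16 - ½*(-160)) + 2273218) + 409216/(-3184036) = 493647/((-16 + 80) + 2273218) + 409216*(-1/3184036) = 493647/(64 + 2273218) - 102304/796009 = 493647/2273282 - 102304/796009 = 493647*(1/2273282) - 102304/796009 = 44877/206662 - 102304/796009 = 14580146645/164504811958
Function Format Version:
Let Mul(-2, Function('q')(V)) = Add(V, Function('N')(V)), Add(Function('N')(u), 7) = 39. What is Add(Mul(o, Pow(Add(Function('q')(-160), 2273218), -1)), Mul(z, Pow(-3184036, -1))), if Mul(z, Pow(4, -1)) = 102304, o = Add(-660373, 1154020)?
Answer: Rational(14580146645, 164504811958) ≈ 0.088631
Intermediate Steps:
Function('N')(u) = 32 (Function('N')(u) = Add(-7, 39) = 32)
o = 493647
z = 409216 (z = Mul(4, 102304) = 409216)
Function('q')(V) = Add(-16, Mul(Rational(-1, 2), V)) (Function('q')(V) = Mul(Rational(-1, 2), Add(V, 32)) = Mul(Rational(-1, 2), Add(32, V)) = Add(-16, Mul(Rational(-1, 2), V)))
Add(Mul(o, Pow(Add(Function('q')(-160), 2273218), -1)), Mul(z, Pow(-3184036, -1))) = Add(Mul(493647, Pow(Add(Add(-16, Mul(Rational(-1, 2), -160)), 2273218), -1)), Mul(409216, Pow(-3184036, -1))) = Add(Mul(493647, Pow(Add(Add(-16, 80), 2273218), -1)), Mul(409216, Rational(-1, 3184036))) = Add(Mul(493647, Pow(Add(64, 2273218), -1)), Rational(-102304, 796009)) = Add(Mul(493647, Pow(2273282, -1)), Rational(-102304, 796009)) = Add(Mul(493647, Rational(1, 2273282)), Rational(-102304, 796009)) = Add(Rational(44877, 206662), Rational(-102304, 796009)) = Rational(14580146645, 164504811958)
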